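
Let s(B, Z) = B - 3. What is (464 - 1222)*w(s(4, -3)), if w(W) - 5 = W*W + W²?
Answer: -5306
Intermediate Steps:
s(B, Z) = -3 + B
w(W) = 5 + 2*W² (w(W) = 5 + (W*W + W²) = 5 + (W² + W²) = 5 + 2*W²)
(464 - 1222)*w(s(4, -3)) = (464 - 1222)*(5 + 2*(-3 + 4)²) = -758*(5 + 2*1²) = -758*(5 + 2*1) = -758*(5 + 2) = -758*7 = -5306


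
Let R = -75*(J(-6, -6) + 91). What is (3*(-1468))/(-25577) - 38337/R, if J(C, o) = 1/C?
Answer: 2021095398/348486625 ≈ 5.7996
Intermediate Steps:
R = -13625/2 (R = -75*(1/(-6) + 91) = -75*(-⅙ + 91) = -75*545/6 = -13625/2 ≈ -6812.5)
(3*(-1468))/(-25577) - 38337/R = (3*(-1468))/(-25577) - 38337/(-13625/2) = -4404*(-1/25577) - 38337*(-2/13625) = 4404/25577 + 76674/13625 = 2021095398/348486625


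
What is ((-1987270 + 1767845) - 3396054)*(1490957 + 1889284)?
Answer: -12221190350439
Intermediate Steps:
((-1987270 + 1767845) - 3396054)*(1490957 + 1889284) = (-219425 - 3396054)*3380241 = -3615479*3380241 = -12221190350439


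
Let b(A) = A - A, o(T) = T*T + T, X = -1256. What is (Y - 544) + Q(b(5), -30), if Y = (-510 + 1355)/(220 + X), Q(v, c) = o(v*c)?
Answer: -564429/1036 ≈ -544.82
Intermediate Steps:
o(T) = T + T² (o(T) = T² + T = T + T²)
b(A) = 0
Q(v, c) = c*v*(1 + c*v) (Q(v, c) = (v*c)*(1 + v*c) = (c*v)*(1 + c*v) = c*v*(1 + c*v))
Y = -845/1036 (Y = (-510 + 1355)/(220 - 1256) = 845/(-1036) = 845*(-1/1036) = -845/1036 ≈ -0.81564)
(Y - 544) + Q(b(5), -30) = (-845/1036 - 544) - 30*0*(1 - 30*0) = -564429/1036 - 30*0*(1 + 0) = -564429/1036 - 30*0*1 = -564429/1036 + 0 = -564429/1036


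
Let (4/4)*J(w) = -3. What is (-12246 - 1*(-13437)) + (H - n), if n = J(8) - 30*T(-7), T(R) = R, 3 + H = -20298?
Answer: -19317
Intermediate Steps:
H = -20301 (H = -3 - 20298 = -20301)
J(w) = -3
n = 207 (n = -3 - 30*(-7) = -3 + 210 = 207)
(-12246 - 1*(-13437)) + (H - n) = (-12246 - 1*(-13437)) + (-20301 - 1*207) = (-12246 + 13437) + (-20301 - 207) = 1191 - 20508 = -19317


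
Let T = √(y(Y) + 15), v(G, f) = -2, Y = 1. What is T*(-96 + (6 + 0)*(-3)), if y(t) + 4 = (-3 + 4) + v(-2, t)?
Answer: -114*√10 ≈ -360.50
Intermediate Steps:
y(t) = -5 (y(t) = -4 + ((-3 + 4) - 2) = -4 + (1 - 2) = -4 - 1 = -5)
T = √10 (T = √(-5 + 15) = √10 ≈ 3.1623)
T*(-96 + (6 + 0)*(-3)) = √10*(-96 + (6 + 0)*(-3)) = √10*(-96 + 6*(-3)) = √10*(-96 - 18) = √10*(-114) = -114*√10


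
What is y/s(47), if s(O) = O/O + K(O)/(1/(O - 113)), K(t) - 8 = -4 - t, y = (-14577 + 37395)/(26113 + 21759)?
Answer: 11409/67954304 ≈ 0.00016789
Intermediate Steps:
y = 11409/23936 (y = 22818/47872 = 22818*(1/47872) = 11409/23936 ≈ 0.47665)
K(t) = 4 - t (K(t) = 8 + (-4 - t) = 4 - t)
s(O) = 1 + (-113 + O)*(4 - O) (s(O) = O/O + (4 - O)/(1/(O - 113)) = 1 + (4 - O)/(1/(-113 + O)) = 1 + (4 - O)*(-113 + O) = 1 + (-113 + O)*(4 - O))
y/s(47) = 11409/(23936*(-451 - 1*47**2 + 117*47)) = 11409/(23936*(-451 - 1*2209 + 5499)) = 11409/(23936*(-451 - 2209 + 5499)) = (11409/23936)/2839 = (11409/23936)*(1/2839) = 11409/67954304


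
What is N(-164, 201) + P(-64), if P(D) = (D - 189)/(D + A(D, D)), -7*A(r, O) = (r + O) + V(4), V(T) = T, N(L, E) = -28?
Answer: -7301/324 ≈ -22.534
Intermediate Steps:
A(r, O) = -4/7 - O/7 - r/7 (A(r, O) = -((r + O) + 4)/7 = -((O + r) + 4)/7 = -(4 + O + r)/7 = -4/7 - O/7 - r/7)
P(D) = (-189 + D)/(-4/7 + 5*D/7) (P(D) = (D - 189)/(D + (-4/7 - D/7 - D/7)) = (-189 + D)/(D + (-4/7 - 2*D/7)) = (-189 + D)/(-4/7 + 5*D/7))
N(-164, 201) + P(-64) = -28 + 7*(-189 - 64)/(-4 + 5*(-64)) = -28 + 7*(-253)/(-4 - 320) = -28 + 7*(-253)/(-324) = -28 + 7*(-1/324)*(-253) = -28 + 1771/324 = -7301/324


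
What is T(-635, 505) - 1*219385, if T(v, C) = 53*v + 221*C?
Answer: -141435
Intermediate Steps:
T(-635, 505) - 1*219385 = (53*(-635) + 221*505) - 1*219385 = (-33655 + 111605) - 219385 = 77950 - 219385 = -141435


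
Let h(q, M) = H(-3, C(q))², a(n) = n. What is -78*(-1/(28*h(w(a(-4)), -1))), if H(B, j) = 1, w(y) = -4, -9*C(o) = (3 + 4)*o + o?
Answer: 39/14 ≈ 2.7857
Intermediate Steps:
C(o) = -8*o/9 (C(o) = -((3 + 4)*o + o)/9 = -(7*o + o)/9 = -8*o/9)
h(q, M) = 1 (h(q, M) = 1² = 1)
-78*(-1/(28*h(w(a(-4)), -1))) = -78/((-28*1)) = -78/(-28) = -78*(-1/28) = 39/14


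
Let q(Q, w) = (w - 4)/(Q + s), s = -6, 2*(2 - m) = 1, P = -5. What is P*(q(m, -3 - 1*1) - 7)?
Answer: 235/9 ≈ 26.111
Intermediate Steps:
m = 3/2 (m = 2 - 1/2*1 = 2 - 1/2 = 3/2 ≈ 1.5000)
q(Q, w) = (-4 + w)/(-6 + Q) (q(Q, w) = (w - 4)/(Q - 6) = (-4 + w)/(-6 + Q))
P*(q(m, -3 - 1*1) - 7) = -5*((-4 + (-3 - 1*1))/(-6 + 3/2) - 7) = -5*((-4 + (-3 - 1))/(-9/2) - 7) = -5*(-2*(-4 - 4)/9 - 7) = -5*(-2/9*(-8) - 7) = -5*(16/9 - 7) = -5*(-47/9) = 235/9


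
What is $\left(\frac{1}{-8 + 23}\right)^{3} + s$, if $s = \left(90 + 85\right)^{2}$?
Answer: $\frac{103359376}{3375} \approx 30625.0$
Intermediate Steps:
$s = 30625$ ($s = 175^{2} = 30625$)
$\left(\frac{1}{-8 + 23}\right)^{3} + s = \left(\frac{1}{-8 + 23}\right)^{3} + 30625 = \left(\frac{1}{15}\right)^{3} + 30625 = \frac{1}{3375} + 30625 = \frac{103359376}{3375}$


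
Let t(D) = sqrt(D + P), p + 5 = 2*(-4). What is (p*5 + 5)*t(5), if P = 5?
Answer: -60*sqrt(10) ≈ -189.74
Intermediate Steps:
p = -13 (p = -5 + 2*(-4) = -5 - 8 = -13)
t(D) = sqrt(5 + D) (t(D) = sqrt(D + 5) = sqrt(5 + D))
(p*5 + 5)*t(5) = (-13*5 + 5)*sqrt(5 + 5) = (-65 + 5)*sqrt(10) = -60*sqrt(10)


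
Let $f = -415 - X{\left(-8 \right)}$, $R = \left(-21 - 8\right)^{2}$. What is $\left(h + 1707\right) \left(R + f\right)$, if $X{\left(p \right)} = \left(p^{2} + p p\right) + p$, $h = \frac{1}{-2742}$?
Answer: $\frac{238710243}{457} \approx 5.2234 \cdot 10^{5}$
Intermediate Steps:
$h = - \frac{1}{2742} \approx -0.0003647$
$X{\left(p \right)} = p + 2 p^{2}$ ($X{\left(p \right)} = \left(p^{2} + p^{2}\right) + p = 2 p^{2} + p = p + 2 p^{2}$)
$R = 841$ ($R = \left(-29\right)^{2} = 841$)
$f = -535$ ($f = -415 - - 8 \left(1 + 2 \left(-8\right)\right) = -415 - - 8 \left(1 - 16\right) = -415 - \left(-8\right) \left(-15\right) = -415 - 120 = -535$)
$\left(h + 1707\right) \left(R + f\right) = \left(- \frac{1}{2742} + 1707\right) \left(841 - 535\right) = \frac{4680593}{2742} \cdot 306 = \frac{238710243}{457}$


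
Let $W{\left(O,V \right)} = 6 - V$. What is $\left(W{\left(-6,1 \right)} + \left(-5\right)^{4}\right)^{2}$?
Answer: $396900$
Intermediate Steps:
$\left(W{\left(-6,1 \right)} + \left(-5\right)^{4}\right)^{2} = \left(\left(6 - 1\right) + \left(-5\right)^{4}\right)^{2} = \left(\left(6 - 1\right) + 625\right)^{2} = \left(5 + 625\right)^{2} = 630^{2} = 396900$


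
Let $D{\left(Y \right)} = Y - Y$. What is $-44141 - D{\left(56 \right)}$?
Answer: $-44141$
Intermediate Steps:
$D{\left(Y \right)} = 0$
$-44141 - D{\left(56 \right)} = -44141 - 0 = -44141 + 0 = -44141$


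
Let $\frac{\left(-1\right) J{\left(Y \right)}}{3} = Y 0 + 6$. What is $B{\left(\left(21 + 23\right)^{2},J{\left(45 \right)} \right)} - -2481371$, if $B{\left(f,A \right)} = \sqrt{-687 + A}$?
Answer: $2481371 + i \sqrt{705} \approx 2.4814 \cdot 10^{6} + 26.552 i$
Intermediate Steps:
$J{\left(Y \right)} = -18$ ($J{\left(Y \right)} = - 3 \left(Y 0 + 6\right) = - 3 \left(0 + 6\right) = \left(-3\right) 6 = -18$)
$B{\left(\left(21 + 23\right)^{2},J{\left(45 \right)} \right)} - -2481371 = \sqrt{-687 - 18} - -2481371 = \sqrt{-705} + 2481371 = i \sqrt{705} + 2481371 = 2481371 + i \sqrt{705}$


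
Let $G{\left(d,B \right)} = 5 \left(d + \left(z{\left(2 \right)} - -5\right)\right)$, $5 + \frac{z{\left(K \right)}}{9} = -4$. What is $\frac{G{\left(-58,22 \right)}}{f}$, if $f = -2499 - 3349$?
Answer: $\frac{335}{2924} \approx 0.11457$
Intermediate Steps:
$f = -5848$
$z{\left(K \right)} = -81$ ($z{\left(K \right)} = -45 + 9 \left(-4\right) = -45 - 36 = -81$)
$G{\left(d,B \right)} = -380 + 5 d$ ($G{\left(d,B \right)} = 5 \left(d - 76\right) = 5 \left(-76 + d\right) = -380 + 5 d$)
$\frac{G{\left(-58,22 \right)}}{f} = \frac{-380 + 5 \left(-58\right)}{-5848} = \left(-380 - 290\right) \left(- \frac{1}{5848}\right) = \left(-670\right) \left(- \frac{1}{5848}\right) = \frac{335}{2924}$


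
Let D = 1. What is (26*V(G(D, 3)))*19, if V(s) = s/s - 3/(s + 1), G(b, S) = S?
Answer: 247/2 ≈ 123.50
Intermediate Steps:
V(s) = 1 - 3/(1 + s)
(26*V(G(D, 3)))*19 = (26*((-2 + 3)/(1 + 3)))*19 = (26*(1/4))*19 = (26*((¼)*1))*19 = (26*(¼))*19 = (13/2)*19 = 247/2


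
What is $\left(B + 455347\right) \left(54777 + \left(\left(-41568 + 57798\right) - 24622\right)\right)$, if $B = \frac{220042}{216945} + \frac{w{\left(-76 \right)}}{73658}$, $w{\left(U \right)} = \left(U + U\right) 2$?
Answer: $\frac{33751305170049169501}{1597973481} \approx 2.1121 \cdot 10^{10}$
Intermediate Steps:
$w{\left(U \right)} = 4 U$ ($w{\left(U \right)} = 2 U 2 = 4 U$)
$B = \frac{8070951178}{7989867405}$ ($B = \frac{220042}{216945} + \frac{4 \left(-76\right)}{73658} = 220042 \cdot \frac{1}{216945} - \frac{152}{36829} = \frac{220042}{216945} - \frac{152}{36829} = \frac{8070951178}{7989867405} \approx 1.0101$)
$\left(B + 455347\right) \left(54777 + \left(\left(-41568 + 57798\right) - 24622\right)\right) = \left(\frac{8070951178}{7989867405} + 455347\right) \left(54777 + \left(\left(-41568 + 57798\right) - 24622\right)\right) = \frac{3638170224215713 \left(54777 + \left(16230 - 24622\right)\right)}{7989867405} = \frac{3638170224215713 \left(54777 - 8392\right)}{7989867405} = \frac{3638170224215713}{7989867405} \cdot 46385 = \frac{33751305170049169501}{1597973481}$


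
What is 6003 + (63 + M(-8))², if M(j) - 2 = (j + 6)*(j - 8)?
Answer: 15412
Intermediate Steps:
M(j) = 2 + (-8 + j)*(6 + j) (M(j) = 2 + (j + 6)*(j - 8) = 2 + (6 + j)*(-8 + j) = 2 + (-8 + j)*(6 + j))
6003 + (63 + M(-8))² = 6003 + (63 + (-46 + (-8)² - 2*(-8)))² = 6003 + (63 + (-46 + 64 + 16))² = 6003 + (63 + 34)² = 6003 + 97² = 6003 + 9409 = 15412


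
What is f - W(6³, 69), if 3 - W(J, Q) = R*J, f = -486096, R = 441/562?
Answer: -136546191/281 ≈ -4.8593e+5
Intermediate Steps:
R = 441/562 (R = 441*(1/562) = 441/562 ≈ 0.78470)
W(J, Q) = 3 - 441*J/562
f - W(6³, 69) = -486096 - (3 - 441/562*6³) = -486096 - (3 - 441/562*216) = -486096 - (3 - 47628/281) = -486096 - 1*(-46785/281) = -486096 + 46785/281 = -136546191/281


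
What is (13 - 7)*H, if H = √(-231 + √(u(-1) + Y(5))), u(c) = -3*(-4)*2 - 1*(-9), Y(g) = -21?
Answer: 6*√(-231 + 2*√3) ≈ 90.506*I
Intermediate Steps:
u(c) = 33 (u(c) = 12*2 + 9 = 24 + 9 = 33)
H = √(-231 + 2*√3) (H = √(-231 + √(33 - 21)) = √(-231 + √12) = √(-231 + 2*√3) ≈ 15.084*I)
(13 - 7)*H = (13 - 7)*√(-231 + 2*√3) = 6*√(-231 + 2*√3)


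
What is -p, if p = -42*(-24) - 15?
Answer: -993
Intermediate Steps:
p = 993 (p = 1008 - 15 = 993)
-p = -1*993 = -993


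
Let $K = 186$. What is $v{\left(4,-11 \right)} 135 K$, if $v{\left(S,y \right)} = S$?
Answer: $100440$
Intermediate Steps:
$v{\left(4,-11 \right)} 135 K = 4 \cdot 135 \cdot 186 = 540 \cdot 186 = 100440$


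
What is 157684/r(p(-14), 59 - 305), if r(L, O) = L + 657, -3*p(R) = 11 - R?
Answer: 236526/973 ≈ 243.09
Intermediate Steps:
p(R) = -11/3 + R/3 (p(R) = -(11 - R)/3 = -11/3 + R/3)
r(L, O) = 657 + L
157684/r(p(-14), 59 - 305) = 157684/(657 + (-11/3 + (⅓)*(-14))) = 157684/(657 + (-11/3 - 14/3)) = 157684/(657 - 25/3) = 157684/(1946/3) = 157684*(3/1946) = 236526/973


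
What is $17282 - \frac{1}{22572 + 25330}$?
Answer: $\frac{827842363}{47902} \approx 17282.0$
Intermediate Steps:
$17282 - \frac{1}{22572 + 25330} = 17282 - \frac{1}{47902} = \frac{827842363}{47902}$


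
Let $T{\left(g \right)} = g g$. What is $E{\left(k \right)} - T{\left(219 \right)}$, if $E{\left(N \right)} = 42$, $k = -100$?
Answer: $-47919$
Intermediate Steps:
$T{\left(g \right)} = g^{2}$
$E{\left(k \right)} - T{\left(219 \right)} = 42 - 219^{2} = 42 - 47961 = -47919$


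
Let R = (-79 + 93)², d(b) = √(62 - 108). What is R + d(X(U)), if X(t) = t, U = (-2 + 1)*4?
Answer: 196 + I*√46 ≈ 196.0 + 6.7823*I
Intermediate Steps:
U = -4 (U = -1*4 = -4)
d(b) = I*√46 (d(b) = √(-46) = I*√46)
R = 196 (R = 14² = 196)
R + d(X(U)) = 196 + I*√46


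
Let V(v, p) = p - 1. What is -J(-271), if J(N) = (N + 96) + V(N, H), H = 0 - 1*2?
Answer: 178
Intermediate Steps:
H = -2 (H = 0 - 2 = -2)
V(v, p) = -1 + p
J(N) = 93 + N (J(N) = (N + 96) + (-1 - 2) = (96 + N) - 3 = 93 + N)
-J(-271) = -(93 - 271) = -1*(-178) = 178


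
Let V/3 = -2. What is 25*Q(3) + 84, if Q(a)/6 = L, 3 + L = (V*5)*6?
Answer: -27366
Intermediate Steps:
V = -6 (V = 3*(-2) = -6)
L = -183 (L = -3 - 6*5*6 = -3 - 30*6 = -3 - 180 = -183)
Q(a) = -1098 (Q(a) = 6*(-183) = -1098)
25*Q(3) + 84 = 25*(-1098) + 84 = -27450 + 84 = -27366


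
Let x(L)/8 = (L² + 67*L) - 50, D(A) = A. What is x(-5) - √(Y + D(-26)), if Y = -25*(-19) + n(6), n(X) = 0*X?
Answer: -2880 - √449 ≈ -2901.2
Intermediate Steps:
n(X) = 0
Y = 475 (Y = -25*(-19) + 0 = 475 + 0 = 475)
x(L) = -400 + 8*L² + 536*L (x(L) = 8*((L² + 67*L) - 50) = 8*(-50 + L² + 67*L) = -400 + 8*L² + 536*L)
x(-5) - √(Y + D(-26)) = (-400 + 8*(-5)² + 536*(-5)) - √(475 - 26) = (-400 + 8*25 - 2680) - √449 = (-400 + 200 - 2680) - √449 = -2880 - √449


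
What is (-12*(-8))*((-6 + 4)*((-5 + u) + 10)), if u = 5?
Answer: -1920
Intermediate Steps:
(-12*(-8))*((-6 + 4)*((-5 + u) + 10)) = (-12*(-8))*((-6 + 4)*((-5 + 5) + 10)) = 96*(-2*(0 + 10)) = 96*(-2*10) = 96*(-20) = -1920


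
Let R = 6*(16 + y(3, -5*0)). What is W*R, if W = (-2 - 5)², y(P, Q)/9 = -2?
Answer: -588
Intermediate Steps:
y(P, Q) = -18 (y(P, Q) = 9*(-2) = -18)
R = -12 (R = 6*(16 - 18) = 6*(-2) = -12)
W = 49 (W = (-7)² = 49)
W*R = 49*(-12) = -588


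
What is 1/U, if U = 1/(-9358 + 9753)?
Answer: 395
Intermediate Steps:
U = 1/395 ≈ 0.0025316
1/U = 1/(1/395) = 395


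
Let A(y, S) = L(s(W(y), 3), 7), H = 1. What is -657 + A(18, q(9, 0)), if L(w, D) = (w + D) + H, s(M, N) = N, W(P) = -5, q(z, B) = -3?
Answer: -646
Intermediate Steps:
L(w, D) = 1 + D + w (L(w, D) = (w + D) + 1 = (D + w) + 1 = 1 + D + w)
A(y, S) = 11 (A(y, S) = 1 + 7 + 3 = 11)
-657 + A(18, q(9, 0)) = -657 + 11 = -646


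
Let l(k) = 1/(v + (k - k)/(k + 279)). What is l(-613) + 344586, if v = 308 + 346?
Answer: 225359245/654 ≈ 3.4459e+5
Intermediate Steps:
v = 654
l(k) = 1/654 (l(k) = 1/(654 + (k - k)/(k + 279)) = 1/(654 + 0/(279 + k)) = 1/(654 + 0) = 1/654)
l(-613) + 344586 = 1/654 + 344586 = 225359245/654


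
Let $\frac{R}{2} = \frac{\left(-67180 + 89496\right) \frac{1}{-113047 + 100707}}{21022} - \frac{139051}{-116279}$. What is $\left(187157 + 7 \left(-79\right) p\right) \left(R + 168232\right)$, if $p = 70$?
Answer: $\frac{94164390477931830969523}{3770513435365} \approx 2.4974 \cdot 10^{10}$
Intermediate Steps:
$R = \frac{9017207705829}{3770513435365}$ ($R = 2 \left(\frac{\left(-67180 + 89496\right) \frac{1}{-113047 + 100707}}{21022} - \frac{139051}{-116279}\right) = 2 \left(\frac{22316}{-12340} \cdot \frac{1}{21022} - - \frac{139051}{116279}\right) = 2 \left(22316 \left(- \frac{1}{12340}\right) \frac{1}{21022} + \frac{139051}{116279}\right) = 2 \left(\left(- \frac{5579}{3085}\right) \frac{1}{21022} + \frac{139051}{116279}\right) = 2 \left(- \frac{5579}{64852870} + \frac{139051}{116279}\right) = 2 \cdot \frac{9017207705829}{7541026870730} = \frac{9017207705829}{3770513435365} \approx 2.3915$)
$\left(187157 + 7 \left(-79\right) p\right) \left(R + 168232\right) = \left(187157 + 7 \left(-79\right) 70\right) \left(\frac{9017207705829}{3770513435365} + 168232\right) = \left(187157 - 38710\right) \frac{634330033466030509}{3770513435365} = 148447 \cdot \frac{634330033466030509}{3770513435365} = \frac{94164390477931830969523}{3770513435365}$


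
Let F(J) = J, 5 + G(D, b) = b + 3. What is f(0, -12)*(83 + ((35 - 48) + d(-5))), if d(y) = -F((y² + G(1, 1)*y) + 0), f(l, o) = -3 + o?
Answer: -600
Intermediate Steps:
G(D, b) = -2 + b (G(D, b) = -5 + (b + 3) = -5 + (3 + b) = -2 + b)
d(y) = y - y² (d(y) = -((y² + (-2 + 1)*y) + 0) = -((y² - y) + 0) = -(y² - y) = y - y²)
f(0, -12)*(83 + ((35 - 48) + d(-5))) = (-3 - 12)*(83 + ((35 - 48) - 5*(1 - 1*(-5)))) = -15*(83 + (-13 - 5*(1 + 5))) = -15*(83 + (-13 - 5*6)) = -15*(83 + (-13 - 30)) = -15*(83 - 43) = -15*40 = -600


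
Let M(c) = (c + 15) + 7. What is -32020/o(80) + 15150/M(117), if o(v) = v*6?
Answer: 141061/3336 ≈ 42.284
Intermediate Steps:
M(c) = 22 + c (M(c) = (15 + c) + 7 = 22 + c)
o(v) = 6*v
-32020/o(80) + 15150/M(117) = -32020/(6*80) + 15150/(22 + 117) = -32020/480 + 15150/139 = -32020*1/480 + 15150*(1/139) = -1601/24 + 15150/139 = 141061/3336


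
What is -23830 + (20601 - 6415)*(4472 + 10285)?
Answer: 209318972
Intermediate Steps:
-23830 + (20601 - 6415)*(4472 + 10285) = -23830 + 14186*14757 = -23830 + 209342802 = 209318972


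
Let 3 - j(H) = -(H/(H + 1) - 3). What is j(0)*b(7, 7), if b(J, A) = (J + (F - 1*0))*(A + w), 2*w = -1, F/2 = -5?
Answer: 0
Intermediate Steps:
F = -10 (F = 2*(-5) = -10)
w = -½ (w = (½)*(-1) = -½ ≈ -0.50000)
b(J, A) = (-10 + J)*(-½ + A) (b(J, A) = (J + (-10 - 1*0))*(A - ½) = (J + (-10 + 0))*(-½ + A) = (J - 10)*(-½ + A) = (-10 + J)*(-½ + A))
j(H) = H/(1 + H) (j(H) = 3 - (-1)*(H/(H + 1) - 3) = 3 - (-1)*(H/(1 + H) - 3) = 3 - (-1)*(-3 + H/(1 + H)) = 3 - (3 - H/(1 + H)) = 3 + (-3 + H/(1 + H)) = H/(1 + H))
j(0)*b(7, 7) = (0/(1 + 0))*(5 - 10*7 - ½*7 + 7*7) = (0/1)*(5 - 70 - 7/2 + 49) = (0*1)*(-39/2) = 0*(-39/2) = 0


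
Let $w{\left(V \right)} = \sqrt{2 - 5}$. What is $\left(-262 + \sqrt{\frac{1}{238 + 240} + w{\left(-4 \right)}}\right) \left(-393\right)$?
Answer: $102966 - \frac{393 \sqrt{478 + 228484 i \sqrt{3}}}{478} \approx 1.026 \cdot 10^{5} - 365.51 i$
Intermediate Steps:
$w{\left(V \right)} = i \sqrt{3}$ ($w{\left(V \right)} = \sqrt{-3} = i \sqrt{3}$)
$\left(-262 + \sqrt{\frac{1}{238 + 240} + w{\left(-4 \right)}}\right) \left(-393\right) = \left(-262 + \sqrt{\frac{1}{238 + 240} + i \sqrt{3}}\right) \left(-393\right) = \left(-262 + \sqrt{\frac{1}{478} + i \sqrt{3}}\right) \left(-393\right) = 102966 - 393 \sqrt{\frac{1}{478} + i \sqrt{3}}$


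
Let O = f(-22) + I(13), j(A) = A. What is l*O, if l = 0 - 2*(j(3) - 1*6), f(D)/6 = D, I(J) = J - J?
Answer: -792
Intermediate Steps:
I(J) = 0
f(D) = 6*D
l = 6 (l = 0 - 2*(3 - 1*6) = 0 - 2*(3 - 6) = 0 - 2*(-3) = 0 + 6 = 6)
O = -132 (O = 6*(-22) + 0 = -132 + 0 = -132)
l*O = 6*(-132) = -792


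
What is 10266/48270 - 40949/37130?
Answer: -10636211/11948434 ≈ -0.89018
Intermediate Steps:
10266/48270 - 40949/37130 = 10266*(1/48270) - 40949*1/37130 = 1711/8045 - 40949/37130 = -10636211/11948434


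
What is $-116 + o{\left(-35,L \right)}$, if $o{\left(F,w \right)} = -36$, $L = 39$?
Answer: $-152$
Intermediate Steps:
$-116 + o{\left(-35,L \right)} = -116 - 36 = -152$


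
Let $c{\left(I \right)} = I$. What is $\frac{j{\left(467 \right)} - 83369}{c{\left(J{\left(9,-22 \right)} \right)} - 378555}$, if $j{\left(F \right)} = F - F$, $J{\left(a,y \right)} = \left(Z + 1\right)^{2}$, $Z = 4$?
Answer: $\frac{83369}{378530} \approx 0.22024$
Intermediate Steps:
$J{\left(a,y \right)} = 25$ ($J{\left(a,y \right)} = \left(4 + 1\right)^{2} = 5^{2} = 25$)
$j{\left(F \right)} = 0$
$\frac{j{\left(467 \right)} - 83369}{c{\left(J{\left(9,-22 \right)} \right)} - 378555} = \frac{0 - 83369}{25 - 378555} = - \frac{83369}{-378530} = \left(-83369\right) \left(- \frac{1}{378530}\right) = \frac{83369}{378530}$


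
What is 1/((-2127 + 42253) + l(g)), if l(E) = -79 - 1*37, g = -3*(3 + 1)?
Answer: 1/40010 ≈ 2.4994e-5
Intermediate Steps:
g = -12 (g = -3*4 = -12)
l(E) = -116 (l(E) = -79 - 37 = -116)
1/((-2127 + 42253) + l(g)) = 1/((-2127 + 42253) - 116) = 1/(40126 - 116) = 1/40010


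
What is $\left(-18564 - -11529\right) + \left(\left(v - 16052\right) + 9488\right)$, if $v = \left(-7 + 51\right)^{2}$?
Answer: $-11663$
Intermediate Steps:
$v = 1936$ ($v = 44^{2} = 1936$)
$\left(-18564 - -11529\right) + \left(\left(v - 16052\right) + 9488\right) = \left(-18564 - -11529\right) + \left(\left(1936 - 16052\right) + 9488\right) = \left(-18564 + 11529\right) + \left(-14116 + 9488\right) = -7035 - 4628 = -11663$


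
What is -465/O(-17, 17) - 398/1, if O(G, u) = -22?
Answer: -8291/22 ≈ -376.86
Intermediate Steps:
-465/O(-17, 17) - 398/1 = -465/(-22) - 398/1 = -465*(-1/22) - 398*1 = 465/22 - 398 = -8291/22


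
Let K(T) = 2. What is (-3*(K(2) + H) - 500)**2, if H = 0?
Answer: 256036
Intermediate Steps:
(-3*(K(2) + H) - 500)**2 = (-3*(2 + 0) - 500)**2 = (-3*2 - 500)**2 = (-6 - 500)**2 = (-506)**2 = 256036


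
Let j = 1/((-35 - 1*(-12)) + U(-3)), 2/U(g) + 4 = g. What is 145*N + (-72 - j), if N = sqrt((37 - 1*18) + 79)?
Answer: -11729/163 + 1015*sqrt(2) ≈ 1363.5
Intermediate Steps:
U(g) = 2/(-4 + g)
N = 7*sqrt(2) (N = sqrt((37 - 18) + 79) = sqrt(19 + 79) = sqrt(98) = 7*sqrt(2) ≈ 9.8995)
j = -7/163 (j = 1/((-35 - 1*(-12)) + 2/(-4 - 3)) = 1/((-35 + 12) + 2/(-7)) = 1/(-23 + 2*(-1/7)) = 1/(-23 - 2/7) = 1/(-163/7) = -7/163 ≈ -0.042945)
145*N + (-72 - j) = 145*(7*sqrt(2)) + (-72 - 1*(-7/163)) = 1015*sqrt(2) + (-72 + 7/163) = 1015*sqrt(2) - 11729/163 = -11729/163 + 1015*sqrt(2)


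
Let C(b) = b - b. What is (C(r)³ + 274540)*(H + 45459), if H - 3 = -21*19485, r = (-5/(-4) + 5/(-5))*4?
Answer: -99856512420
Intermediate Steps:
r = 1 (r = (-5*(-¼) + 5*(-⅕))*4 = (5/4 - 1)*4 = (¼)*4 = 1)
C(b) = 0
H = -409182 (H = 3 - 21*19485 = 3 - 409185 = -409182)
(C(r)³ + 274540)*(H + 45459) = (0³ + 274540)*(-409182 + 45459) = (0 + 274540)*(-363723) = 274540*(-363723) = -99856512420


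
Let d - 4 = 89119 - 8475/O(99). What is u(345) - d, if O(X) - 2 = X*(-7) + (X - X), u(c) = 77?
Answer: -61539261/691 ≈ -89058.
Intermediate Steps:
O(X) = 2 - 7*X (O(X) = 2 + (X*(-7) + (X - X)) = 2 + (-7*X + 0) = 2 - 7*X)
d = 61592468/691 (d = 4 + (89119 - 8475/(2 - 7*99)) = 4 + (89119 - 8475/(2 - 693)) = 4 + (89119 - 8475/(-691)) = 4 + (89119 - 8475*(-1)/691) = 4 + (89119 - 1*(-8475/691)) = 4 + (89119 + 8475/691) = 4 + 61589704/691 = 61592468/691 ≈ 89135.)
u(345) - d = 77 - 1*61592468/691 = 77 - 61592468/691 = -61539261/691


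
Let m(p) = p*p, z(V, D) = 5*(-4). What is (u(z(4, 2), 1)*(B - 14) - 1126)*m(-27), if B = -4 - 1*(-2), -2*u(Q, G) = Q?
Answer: -937494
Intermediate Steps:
z(V, D) = -20
u(Q, G) = -Q/2
B = -2 (B = -4 + 2 = -2)
m(p) = p**2
(u(z(4, 2), 1)*(B - 14) - 1126)*m(-27) = ((-1/2*(-20))*(-2 - 14) - 1126)*(-27)**2 = (10*(-16) - 1126)*729 = (-160 - 1126)*729 = -1286*729 = -937494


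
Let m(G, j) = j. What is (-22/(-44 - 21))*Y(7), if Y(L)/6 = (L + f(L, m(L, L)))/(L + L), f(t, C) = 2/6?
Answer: 484/455 ≈ 1.0637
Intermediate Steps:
f(t, C) = 1/3 (f(t, C) = 2*(1/6) = 1/3)
Y(L) = 3*(1/3 + L)/L (Y(L) = 6*((L + 1/3)/(L + L)) = 6*((1/3 + L)/((2*L))) = 6*((1/3 + L)*(1/(2*L))) = 6*((1/3 + L)/(2*L)) = 3*(1/3 + L)/L)
(-22/(-44 - 21))*Y(7) = (-22/(-44 - 21))*(3 + 1/7) = (-22/(-65))*(3 + 1/7) = -1/65*(-22)*(22/7) = (22/65)*(22/7) = 484/455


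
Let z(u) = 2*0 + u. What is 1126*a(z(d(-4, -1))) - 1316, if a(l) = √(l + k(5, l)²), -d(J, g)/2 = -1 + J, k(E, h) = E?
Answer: -1316 + 1126*√35 ≈ 5345.5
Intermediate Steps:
d(J, g) = 2 - 2*J (d(J, g) = -2*(-1 + J) = 2 - 2*J)
z(u) = u (z(u) = 0 + u = u)
a(l) = √(25 + l) (a(l) = √(l + 5²) = √(l + 25) = √(25 + l))
1126*a(z(d(-4, -1))) - 1316 = 1126*√(25 + (2 - 2*(-4))) - 1316 = 1126*√(25 + (2 + 8)) - 1316 = 1126*√(25 + 10) - 1316 = 1126*√35 - 1316 = -1316 + 1126*√35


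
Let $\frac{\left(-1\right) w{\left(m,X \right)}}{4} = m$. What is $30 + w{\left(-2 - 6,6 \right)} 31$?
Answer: $1022$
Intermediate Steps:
$w{\left(m,X \right)} = - 4 m$
$30 + w{\left(-2 - 6,6 \right)} 31 = 30 + - 4 \left(-2 - 6\right) 31 = 30 + \left(-4\right) \left(-8\right) 31 = 30 + 32 \cdot 31 = 30 + 992 = 1022$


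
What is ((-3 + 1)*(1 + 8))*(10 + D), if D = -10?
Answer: 0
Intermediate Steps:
((-3 + 1)*(1 + 8))*(10 + D) = ((-3 + 1)*(1 + 8))*(10 - 10) = -2*9*0 = -18*0 = 0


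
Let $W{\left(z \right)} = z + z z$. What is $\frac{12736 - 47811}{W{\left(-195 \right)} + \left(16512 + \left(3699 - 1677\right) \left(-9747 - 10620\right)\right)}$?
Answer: $\frac{35075}{41127732} \approx 0.00085283$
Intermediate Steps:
$W{\left(z \right)} = z + z^{2}$
$\frac{12736 - 47811}{W{\left(-195 \right)} + \left(16512 + \left(3699 - 1677\right) \left(-9747 - 10620\right)\right)} = \frac{12736 - 47811}{- 195 \left(1 - 195\right) + \left(16512 + \left(3699 - 1677\right) \left(-9747 - 10620\right)\right)} = - \frac{35075}{\left(-195\right) \left(-194\right) + \left(16512 + 2022 \left(-20367\right)\right)} = - \frac{35075}{37830 + \left(16512 - 41182074\right)} = - \frac{35075}{37830 - 41165562} = - \frac{35075}{-41127732} = \left(-35075\right) \left(- \frac{1}{41127732}\right) = \frac{35075}{41127732}$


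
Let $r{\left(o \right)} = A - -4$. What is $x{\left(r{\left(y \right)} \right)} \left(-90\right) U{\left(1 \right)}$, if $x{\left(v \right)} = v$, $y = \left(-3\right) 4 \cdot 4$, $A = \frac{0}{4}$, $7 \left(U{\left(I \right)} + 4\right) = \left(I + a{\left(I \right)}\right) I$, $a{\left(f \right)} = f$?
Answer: $\frac{9360}{7} \approx 1337.1$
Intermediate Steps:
$U{\left(I \right)} = -4 + \frac{2 I^{2}}{7}$ ($U{\left(I \right)} = -4 + \frac{\left(I + I\right) I}{7} = -4 + \frac{2 I I}{7} = -4 + \frac{2 I^{2}}{7}$)
$A = 0$ ($A = 0 \cdot \frac{1}{4} = 0$)
$y = -48$ ($y = \left(-12\right) 4 = -48$)
$r{\left(o \right)} = 4$ ($r{\left(o \right)} = 0 - -4 = 0 + 4 = 4$)
$x{\left(r{\left(y \right)} \right)} \left(-90\right) U{\left(1 \right)} = 4 \left(-90\right) \left(-4 + \frac{2 \cdot 1^{2}}{7}\right) = - 360 \left(-4 + \frac{2}{7} \cdot 1\right) = - 360 \left(-4 + \frac{2}{7}\right) = \left(-360\right) \left(- \frac{26}{7}\right) = \frac{9360}{7}$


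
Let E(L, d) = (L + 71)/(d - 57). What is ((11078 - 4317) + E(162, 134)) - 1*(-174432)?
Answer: 13952094/77 ≈ 1.8120e+5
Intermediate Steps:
E(L, d) = (71 + L)/(-57 + d)
((11078 - 4317) + E(162, 134)) - 1*(-174432) = ((11078 - 4317) + (71 + 162)/(-57 + 134)) - 1*(-174432) = (6761 + 233/77) + 174432 = 520830/77 + 174432 = 13952094/77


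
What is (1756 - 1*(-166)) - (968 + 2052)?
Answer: -1098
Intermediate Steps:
(1756 - 1*(-166)) - (968 + 2052) = (1756 + 166) - 1*3020 = 1922 - 3020 = -1098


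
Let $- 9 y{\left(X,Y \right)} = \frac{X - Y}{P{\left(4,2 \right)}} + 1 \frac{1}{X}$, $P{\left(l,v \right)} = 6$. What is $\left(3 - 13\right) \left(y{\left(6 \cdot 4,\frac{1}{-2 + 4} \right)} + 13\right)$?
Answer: $- \frac{13565}{108} \approx -125.6$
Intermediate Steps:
$y{\left(X,Y \right)} = - \frac{1}{9 X} - \frac{X}{54} + \frac{Y}{54}$ ($y{\left(X,Y \right)} = - \frac{\frac{X - Y}{6} + 1 \frac{1}{X}}{9} = - \frac{\left(X - Y\right) \frac{1}{6} + \frac{1}{X}}{9} = - \frac{\left(- \frac{Y}{6} + \frac{X}{6}\right) + \frac{1}{X}}{9} = - \frac{\frac{1}{X} - \frac{Y}{6} + \frac{X}{6}}{9} = - \frac{1}{9 X} - \frac{X}{54} + \frac{Y}{54}$)
$\left(3 - 13\right) \left(y{\left(6 \cdot 4,\frac{1}{-2 + 4} \right)} + 13\right) = \left(3 - 13\right) \left(\frac{-6 - 6 \cdot 4 \left(6 \cdot 4 - \frac{1}{-2 + 4}\right)}{54 \cdot 6 \cdot 4} + 13\right) = \left(3 - 13\right) \left(\frac{-6 - 24 \left(24 - \frac{1}{2}\right)}{54 \cdot 24} + 13\right) = - 10 \left(\frac{1}{54} \cdot \frac{1}{24} \left(-6 - 24 \left(24 - \frac{1}{2}\right)\right) + 13\right) = - 10 \left(\frac{1}{54} \cdot \frac{1}{24} \left(-6 - 24 \cdot \frac{47}{2}\right) + 13\right) = - 10 \left(\frac{1}{54} \cdot \frac{1}{24} \left(-6 - 564\right) + 13\right) = - 10 \left(\frac{1}{54} \cdot \frac{1}{24} \left(-570\right) + 13\right) = - 10 \left(- \frac{95}{216} + 13\right) = \left(-10\right) \frac{2713}{216} = - \frac{13565}{108}$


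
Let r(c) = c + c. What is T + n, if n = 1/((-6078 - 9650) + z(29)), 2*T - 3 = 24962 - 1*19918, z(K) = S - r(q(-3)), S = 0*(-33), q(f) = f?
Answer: 19837233/7861 ≈ 2523.5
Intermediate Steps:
S = 0
r(c) = 2*c
z(K) = 6 (z(K) = 0 - 2*(-3) = 0 - 1*(-6) = 0 + 6 = 6)
T = 5047/2 (T = 3/2 + (24962 - 1*19918)/2 = 3/2 + (24962 - 19918)/2 = 3/2 + (1/2)*5044 = 3/2 + 2522 = 5047/2 ≈ 2523.5)
n = -1/15722 (n = 1/((-6078 - 9650) + 6) = 1/(-15728 + 6) = 1/(-15722) = -1/15722 ≈ -6.3605e-5)
T + n = 5047/2 - 1/15722 = 19837233/7861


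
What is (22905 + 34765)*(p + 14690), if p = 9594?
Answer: 1400458280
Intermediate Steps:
(22905 + 34765)*(p + 14690) = (22905 + 34765)*(9594 + 14690) = 57670*24284 = 1400458280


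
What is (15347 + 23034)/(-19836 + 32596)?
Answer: 38381/12760 ≈ 3.0079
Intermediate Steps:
(15347 + 23034)/(-19836 + 32596) = 38381/12760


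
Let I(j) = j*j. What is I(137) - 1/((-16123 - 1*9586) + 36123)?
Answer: 195460365/10414 ≈ 18769.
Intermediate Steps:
I(j) = j²
I(137) - 1/((-16123 - 1*9586) + 36123) = 137² - 1/((-16123 - 1*9586) + 36123) = 18769 - 1/((-16123 - 9586) + 36123) = 18769 - 1/(-25709 + 36123) = 18769 - 1/10414 = 195460365/10414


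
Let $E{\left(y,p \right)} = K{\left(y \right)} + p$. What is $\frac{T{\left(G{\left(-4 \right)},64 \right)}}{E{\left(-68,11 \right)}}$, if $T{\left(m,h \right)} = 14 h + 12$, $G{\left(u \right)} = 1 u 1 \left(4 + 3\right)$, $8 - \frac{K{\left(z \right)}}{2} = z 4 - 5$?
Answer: $\frac{908}{581} \approx 1.5628$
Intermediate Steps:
$K{\left(z \right)} = 26 - 8 z$ ($K{\left(z \right)} = 16 - 2 \left(z 4 - 5\right) = 16 - 2 \left(4 z - 5\right) = 16 - 2 \left(-5 + 4 z\right) = 16 - \left(-10 + 8 z\right) = 26 - 8 z$)
$G{\left(u \right)} = 7 u$ ($G{\left(u \right)} = u 1 \cdot 7 = u 7 = 7 u$)
$T{\left(m,h \right)} = 12 + 14 h$
$E{\left(y,p \right)} = 26 + p - 8 y$ ($E{\left(y,p \right)} = \left(26 - 8 y\right) + p = 26 + p - 8 y$)
$\frac{T{\left(G{\left(-4 \right)},64 \right)}}{E{\left(-68,11 \right)}} = \frac{12 + 14 \cdot 64}{26 + 11 - -544} = \frac{12 + 896}{26 + 11 + 544} = \frac{908}{581}$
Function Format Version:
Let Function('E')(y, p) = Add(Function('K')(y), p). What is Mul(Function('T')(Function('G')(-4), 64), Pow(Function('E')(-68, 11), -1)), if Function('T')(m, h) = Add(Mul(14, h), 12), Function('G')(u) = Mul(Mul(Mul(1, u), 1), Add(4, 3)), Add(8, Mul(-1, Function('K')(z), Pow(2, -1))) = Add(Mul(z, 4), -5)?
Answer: Rational(908, 581) ≈ 1.5628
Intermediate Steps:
Function('K')(z) = Add(26, Mul(-8, z)) (Function('K')(z) = Add(16, Mul(-2, Add(Mul(z, 4), -5))) = Add(16, Mul(-2, Add(Mul(4, z), -5))) = Add(16, Mul(-2, Add(-5, Mul(4, z)))) = Add(16, Add(10, Mul(-8, z))) = Add(26, Mul(-8, z)))
Function('G')(u) = Mul(7, u) (Function('G')(u) = Mul(Mul(u, 1), 7) = Mul(u, 7) = Mul(7, u))
Function('T')(m, h) = Add(12, Mul(14, h))
Function('E')(y, p) = Add(26, p, Mul(-8, y)) (Function('E')(y, p) = Add(Add(26, Mul(-8, y)), p) = Add(26, p, Mul(-8, y)))
Mul(Function('T')(Function('G')(-4), 64), Pow(Function('E')(-68, 11), -1)) = Mul(Add(12, Mul(14, 64)), Pow(Add(26, 11, Mul(-8, -68)), -1)) = Mul(Add(12, 896), Pow(Add(26, 11, 544), -1)) = Mul(908, Pow(581, -1)) = Mul(908, Rational(1, 581)) = Rational(908, 581)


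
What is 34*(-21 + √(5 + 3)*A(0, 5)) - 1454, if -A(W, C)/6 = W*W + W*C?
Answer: -2168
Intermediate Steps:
A(W, C) = -6*W² - 6*C*W (A(W, C) = -6*(W*W + W*C) = -6*(W² + C*W) = -6*W² - 6*C*W)
34*(-21 + √(5 + 3)*A(0, 5)) - 1454 = 34*(-21 + √(5 + 3)*(-6*0*(5 + 0))) - 1454 = 34*(-21 + √8*(-6*0*5)) - 1454 = 34*(-21 + (2*√2)*0) - 1454 = 34*(-21 + 0) - 1454 = 34*(-21) - 1454 = -714 - 1454 = -2168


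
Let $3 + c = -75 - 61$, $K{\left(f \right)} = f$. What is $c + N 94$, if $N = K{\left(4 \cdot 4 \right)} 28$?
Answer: $41973$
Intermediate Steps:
$N = 448$ ($N = 4 \cdot 4 \cdot 28 = 16 \cdot 28 = 448$)
$c = -139$ ($c = -3 - 136 = -139$)
$c + N 94 = -139 + 448 \cdot 94 = -139 + 42112 = 41973$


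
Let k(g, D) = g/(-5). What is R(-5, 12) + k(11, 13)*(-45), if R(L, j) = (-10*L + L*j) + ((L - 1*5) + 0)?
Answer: 79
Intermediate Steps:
k(g, D) = -g/5 (k(g, D) = g*(-1/5) = -g/5)
R(L, j) = -5 - 9*L + L*j (R(L, j) = (-10*L + L*j) + ((L - 5) + 0) = (-10*L + L*j) + ((-5 + L) + 0) = (-10*L + L*j) + (-5 + L) = -5 - 9*L + L*j)
R(-5, 12) + k(11, 13)*(-45) = (-5 - 9*(-5) - 5*12) - 1/5*11*(-45) = (-5 + 45 - 60) - 11/5*(-45) = -20 + 99 = 79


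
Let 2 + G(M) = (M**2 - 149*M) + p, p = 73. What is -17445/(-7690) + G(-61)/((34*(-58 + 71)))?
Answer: 5338279/169949 ≈ 31.411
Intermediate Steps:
G(M) = 71 + M**2 - 149*M (G(M) = -2 + ((M**2 - 149*M) + 73) = -2 + (73 + M**2 - 149*M) = 71 + M**2 - 149*M)
-17445/(-7690) + G(-61)/((34*(-58 + 71))) = -17445/(-7690) + (71 + (-61)**2 - 149*(-61))/((34*(-58 + 71))) = -17445*(-1/7690) + (71 + 3721 + 9089)/((34*13)) = 3489/1538 + 12881/442 = 5338279/169949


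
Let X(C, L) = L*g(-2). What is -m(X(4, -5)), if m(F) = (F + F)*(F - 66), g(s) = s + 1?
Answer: 610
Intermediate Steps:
g(s) = 1 + s
X(C, L) = -L (X(C, L) = L*(1 - 2) = L*(-1) = -L)
m(F) = 2*F*(-66 + F) (m(F) = (2*F)*(-66 + F) = 2*F*(-66 + F))
-m(X(4, -5)) = -2*(-1*(-5))*(-66 - 1*(-5)) = -2*5*(-66 + 5) = -2*5*(-61) = -1*(-610) = 610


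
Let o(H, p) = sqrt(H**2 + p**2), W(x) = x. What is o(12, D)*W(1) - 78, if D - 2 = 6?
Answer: -78 + 4*sqrt(13) ≈ -63.578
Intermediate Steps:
D = 8 (D = 2 + 6 = 8)
o(12, D)*W(1) - 78 = sqrt(12**2 + 8**2)*1 - 78 = sqrt(144 + 64)*1 - 78 = sqrt(208)*1 - 78 = (4*sqrt(13))*1 - 78 = 4*sqrt(13) - 78 = -78 + 4*sqrt(13)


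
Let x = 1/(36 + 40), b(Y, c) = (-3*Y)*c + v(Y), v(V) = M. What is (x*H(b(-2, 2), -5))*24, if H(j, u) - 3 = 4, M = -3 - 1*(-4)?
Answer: 42/19 ≈ 2.2105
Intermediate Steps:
M = 1 (M = -3 + 4 = 1)
v(V) = 1
b(Y, c) = 1 - 3*Y*c (b(Y, c) = (-3*Y)*c + 1 = -3*Y*c + 1 = 1 - 3*Y*c)
H(j, u) = 7 (H(j, u) = 3 + 4 = 7)
x = 1/76 ≈ 0.013158
(x*H(b(-2, 2), -5))*24 = ((1/76)*7)*24 = (7/76)*24 = 42/19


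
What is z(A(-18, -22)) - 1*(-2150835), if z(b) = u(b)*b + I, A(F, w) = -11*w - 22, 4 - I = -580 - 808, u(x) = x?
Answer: 2200627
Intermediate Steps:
I = 1392 (I = 4 - (-580 - 808) = 4 - 1*(-1388) = 4 + 1388 = 1392)
A(F, w) = -22 - 11*w
z(b) = 1392 + b**2 (z(b) = b*b + 1392 = b**2 + 1392 = 1392 + b**2)
z(A(-18, -22)) - 1*(-2150835) = (1392 + (-22 - 11*(-22))**2) - 1*(-2150835) = (1392 + (-22 + 242)**2) + 2150835 = (1392 + 220**2) + 2150835 = (1392 + 48400) + 2150835 = 49792 + 2150835 = 2200627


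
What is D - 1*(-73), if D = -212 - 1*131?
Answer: -270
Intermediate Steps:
D = -343 (D = -212 - 131 = -343)
D - 1*(-73) = -343 - 1*(-73) = -343 + 73 = -270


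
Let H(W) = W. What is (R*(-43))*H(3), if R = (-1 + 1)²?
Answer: 0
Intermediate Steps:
R = 0 (R = 0² = 0)
(R*(-43))*H(3) = (0*(-43))*3 = 0*3 = 0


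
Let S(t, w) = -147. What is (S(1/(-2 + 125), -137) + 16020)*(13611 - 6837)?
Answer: 107523702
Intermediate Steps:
(S(1/(-2 + 125), -137) + 16020)*(13611 - 6837) = (-147 + 16020)*(13611 - 6837) = 15873*6774 = 107523702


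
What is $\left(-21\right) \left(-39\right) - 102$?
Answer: $717$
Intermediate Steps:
$\left(-21\right) \left(-39\right) - 102 = 819 - 102 = 717$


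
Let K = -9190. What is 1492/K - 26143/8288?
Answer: -126309933/38083360 ≈ -3.3167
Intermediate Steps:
1492/K - 26143/8288 = 1492/(-9190) - 26143/8288 = 1492*(-1/9190) - 26143*1/8288 = -746/4595 - 26143/8288 = -126309933/38083360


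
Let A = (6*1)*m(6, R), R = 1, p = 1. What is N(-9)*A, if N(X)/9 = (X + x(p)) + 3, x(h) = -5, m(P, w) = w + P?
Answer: -4158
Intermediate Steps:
m(P, w) = P + w
N(X) = -18 + 9*X (N(X) = 9*((X - 5) + 3) = 9*((-5 + X) + 3) = 9*(-2 + X) = -18 + 9*X)
A = 42 (A = (6*1)*(6 + 1) = 6*7 = 42)
N(-9)*A = (-18 + 9*(-9))*42 = (-18 - 81)*42 = -99*42 = -4158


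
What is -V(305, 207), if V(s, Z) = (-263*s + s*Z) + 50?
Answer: 17030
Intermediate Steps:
V(s, Z) = 50 - 263*s + Z*s (V(s, Z) = (-263*s + Z*s) + 50 = 50 - 263*s + Z*s)
-V(305, 207) = -(50 - 263*305 + 207*305) = -(50 - 80215 + 63135) = -1*(-17030) = 17030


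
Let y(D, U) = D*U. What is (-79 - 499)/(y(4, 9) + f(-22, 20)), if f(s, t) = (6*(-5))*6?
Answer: 289/72 ≈ 4.0139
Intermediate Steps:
f(s, t) = -180 (f(s, t) = -30*6 = -180)
(-79 - 499)/(y(4, 9) + f(-22, 20)) = (-79 - 499)/(4*9 - 180) = -578/(36 - 180) = -578/(-144) = -578*(-1/144) = 289/72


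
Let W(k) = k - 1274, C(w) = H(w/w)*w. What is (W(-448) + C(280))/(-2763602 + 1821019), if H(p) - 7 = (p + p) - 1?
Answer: -518/942583 ≈ -0.00054955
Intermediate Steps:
H(p) = 6 + 2*p (H(p) = 7 + ((p + p) - 1) = 7 + (2*p - 1) = 7 + (-1 + 2*p) = 6 + 2*p)
C(w) = 8*w (C(w) = (6 + 2*(w/w))*w = (6 + 2*1)*w = (6 + 2)*w = 8*w)
W(k) = -1274 + k
(W(-448) + C(280))/(-2763602 + 1821019) = ((-1274 - 448) + 8*280)/(-2763602 + 1821019) = (-1722 + 2240)/(-942583) = 518*(-1/942583) = -518/942583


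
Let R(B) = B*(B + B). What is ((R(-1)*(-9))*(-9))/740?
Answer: 81/370 ≈ 0.21892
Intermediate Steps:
R(B) = 2*B**2 (R(B) = B*(2*B) = 2*B**2)
((R(-1)*(-9))*(-9))/740 = (((2*(-1)**2)*(-9))*(-9))/740 = (((2*1)*(-9))*(-9))*(1/740) = ((2*(-9))*(-9))*(1/740) = -18*(-9)*(1/740) = 162*(1/740) = 81/370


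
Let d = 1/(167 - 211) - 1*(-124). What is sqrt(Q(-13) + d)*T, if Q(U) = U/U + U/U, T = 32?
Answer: 16*sqrt(60973)/11 ≈ 359.17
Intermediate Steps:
Q(U) = 2 (Q(U) = 1 + 1 = 2)
d = 5455/44 (d = 1/(-44) + 124 = -1/44 + 124 = 5455/44 ≈ 123.98)
sqrt(Q(-13) + d)*T = sqrt(2 + 5455/44)*32 = sqrt(5543/44)*32 = (sqrt(60973)/22)*32 = 16*sqrt(60973)/11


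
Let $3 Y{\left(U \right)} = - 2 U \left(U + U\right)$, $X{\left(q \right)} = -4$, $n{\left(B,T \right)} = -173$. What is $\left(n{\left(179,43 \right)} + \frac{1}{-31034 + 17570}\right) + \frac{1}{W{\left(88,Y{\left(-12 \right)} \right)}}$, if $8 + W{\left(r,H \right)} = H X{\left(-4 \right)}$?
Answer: $- \frac{55319813}{319770} \approx -173.0$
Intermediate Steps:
$Y{\left(U \right)} = - \frac{4 U^{2}}{3}$ ($Y{\left(U \right)} = \frac{- 2 U \left(U + U\right)}{3} = \frac{- 2 U 2 U}{3} = \frac{\left(-4\right) U^{2}}{3} = - \frac{4 U^{2}}{3}$)
$W{\left(r,H \right)} = -8 - 4 H$ ($W{\left(r,H \right)} = -8 + H \left(-4\right) = -8 - 4 H$)
$\left(n{\left(179,43 \right)} + \frac{1}{-31034 + 17570}\right) + \frac{1}{W{\left(88,Y{\left(-12 \right)} \right)}} = \left(-173 + \frac{1}{-31034 + 17570}\right) + \frac{1}{-8 - 4 \left(- \frac{4 \left(-12\right)^{2}}{3}\right)} = \left(-173 + \frac{1}{-13464}\right) + \frac{1}{-8 - 4 \left(\left(- \frac{4}{3}\right) 144\right)} = \left(-173 - \frac{1}{13464}\right) + \frac{1}{-8 - -768} = - \frac{2329273}{13464} + \frac{1}{-8 + 768} = - \frac{2329273}{13464} + \frac{1}{760} = - \frac{55319813}{319770}$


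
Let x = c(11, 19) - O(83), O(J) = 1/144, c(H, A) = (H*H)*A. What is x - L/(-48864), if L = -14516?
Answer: 168485221/73296 ≈ 2298.7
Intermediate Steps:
c(H, A) = A*H² (c(H, A) = H²*A = A*H²)
O(J) = 1/144
x = 331055/144 (x = 19*11² - 1*1/144 = 19*121 - 1/144 = 2299 - 1/144 = 331055/144 ≈ 2299.0)
x - L/(-48864) = 331055/144 - (-14516)/(-48864) = 331055/144 - (-14516)*(-1)/48864 = 331055/144 - 1*3629/12216 = 331055/144 - 3629/12216 = 168485221/73296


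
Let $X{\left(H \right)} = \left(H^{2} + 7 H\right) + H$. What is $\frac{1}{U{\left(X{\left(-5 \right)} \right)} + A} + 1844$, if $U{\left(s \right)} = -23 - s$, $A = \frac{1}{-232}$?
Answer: $\frac{3424076}{1857} \approx 1843.9$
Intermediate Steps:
$X{\left(H \right)} = H^{2} + 8 H$
$A = - \frac{1}{232} \approx -0.0043103$
$\frac{1}{U{\left(X{\left(-5 \right)} \right)} + A} + 1844 = \frac{1}{\left(-23 - - 5 \left(8 - 5\right)\right) - \frac{1}{232}} + 1844 = \frac{1}{\left(-23 - \left(-5\right) 3\right) - \frac{1}{232}} + 1844 = \frac{1}{\left(-23 - -15\right) - \frac{1}{232}} + 1844 = \frac{1}{\left(-23 + 15\right) - \frac{1}{232}} + 1844 = \frac{1}{-8 - \frac{1}{232}} + 1844 = \frac{1}{- \frac{1857}{232}} + 1844 = - \frac{232}{1857} + 1844 = \frac{3424076}{1857}$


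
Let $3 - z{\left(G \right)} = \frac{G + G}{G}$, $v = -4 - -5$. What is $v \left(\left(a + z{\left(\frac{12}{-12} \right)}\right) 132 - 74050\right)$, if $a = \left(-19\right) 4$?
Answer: $-83950$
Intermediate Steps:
$v = 1$ ($v = -4 + 5 = 1$)
$a = -76$
$z{\left(G \right)} = 1$ ($z{\left(G \right)} = 3 - \frac{G + G}{G} = 3 - \frac{2 G}{G} = 3 - 2 = 1$)
$v \left(\left(a + z{\left(\frac{12}{-12} \right)}\right) 132 - 74050\right) = 1 \left(\left(-76 + 1\right) 132 - 74050\right) = 1 \left(\left(-75\right) 132 - 74050\right) = 1 \left(-9900 - 74050\right) = 1 \left(-83950\right) = -83950$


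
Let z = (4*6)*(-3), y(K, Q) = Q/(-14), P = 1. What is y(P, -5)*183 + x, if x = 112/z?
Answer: 8039/126 ≈ 63.802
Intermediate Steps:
y(K, Q) = -Q/14 (y(K, Q) = Q*(-1/14) = -Q/14)
z = -72 (z = 24*(-3) = -72)
x = -14/9 (x = 112/(-72) = 112*(-1/72) = -14/9 ≈ -1.5556)
y(P, -5)*183 + x = -1/14*(-5)*183 - 14/9 = (5/14)*183 - 14/9 = 915/14 - 14/9 = 8039/126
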